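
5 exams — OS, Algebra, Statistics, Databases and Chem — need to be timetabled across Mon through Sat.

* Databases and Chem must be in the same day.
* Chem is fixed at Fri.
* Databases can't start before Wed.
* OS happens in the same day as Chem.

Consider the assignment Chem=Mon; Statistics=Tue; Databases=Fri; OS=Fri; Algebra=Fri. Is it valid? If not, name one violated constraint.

Databases and Chem must be in the same day — violated.
OS happens in the same day as Chem — violated.
Databases can't start before Wed — holds.
Chem is fixed at Fri — violated.

Invalid. Chem is fixed at Fri.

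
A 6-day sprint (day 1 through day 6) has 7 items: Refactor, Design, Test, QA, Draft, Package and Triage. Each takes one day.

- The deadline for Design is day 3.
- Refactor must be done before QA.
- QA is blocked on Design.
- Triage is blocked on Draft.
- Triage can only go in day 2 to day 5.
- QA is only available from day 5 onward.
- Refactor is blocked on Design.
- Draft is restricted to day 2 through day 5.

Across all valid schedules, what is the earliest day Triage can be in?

Triage is available from day 2; precedence pushes Triage to at least day 3; Triage's own window allows nothing later than day 5.
Triage at day 3 is achievable: Test in day 1, Refactor in day 2, Design in day 1, QA in day 5, Draft in day 2, Package in day 1, Triage in day 3.

day 3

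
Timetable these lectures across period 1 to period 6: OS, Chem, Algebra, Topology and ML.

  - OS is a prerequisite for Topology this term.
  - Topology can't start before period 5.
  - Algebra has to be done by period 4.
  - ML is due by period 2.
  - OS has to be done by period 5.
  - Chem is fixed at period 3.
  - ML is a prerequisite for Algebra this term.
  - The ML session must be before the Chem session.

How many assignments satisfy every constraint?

Splitting on OS: it can be period 1 (10), period 2 (10), period 3 (10), period 4 (10), period 5 (5). Listing each branch's schedules as (Chem, Algebra, Topology, ML) by period number:
OS=period 1: (3,2,5,1) (3,2,6,1) (3,3,5,1) (3,3,5,2) (3,3,6,1) (3,3,6,2) (3,4,5,1) (3,4,5,2) (3,4,6,1) (3,4,6,2) — 10.
OS=period 2: (3,2,5,1) (3,2,6,1) (3,3,5,1) (3,3,5,2) (3,3,6,1) (3,3,6,2) (3,4,5,1) (3,4,5,2) (3,4,6,1) (3,4,6,2) — 10.
OS=period 3: (3,2,5,1) (3,2,6,1) (3,3,5,1) (3,3,5,2) (3,3,6,1) (3,3,6,2) (3,4,5,1) (3,4,5,2) (3,4,6,1) (3,4,6,2) — 10.
OS=period 4: (3,2,5,1) (3,2,6,1) (3,3,5,1) (3,3,5,2) (3,3,6,1) (3,3,6,2) (3,4,5,1) (3,4,5,2) (3,4,6,1) (3,4,6,2) — 10.
OS=period 5: (3,2,6,1) (3,3,6,1) (3,3,6,2) (3,4,6,1) (3,4,6,2) — 5.
Summing: 10 + 10 + 10 + 10 + 5 = 45.

45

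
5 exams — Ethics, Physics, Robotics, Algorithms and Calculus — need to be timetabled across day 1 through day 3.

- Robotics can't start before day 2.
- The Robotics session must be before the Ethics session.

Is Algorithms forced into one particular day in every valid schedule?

Algorithms can be day 1 (e.g. Physics=day 1, Calculus=day 1, Ethics=day 3, Robotics=day 2, Algorithms=day 1) or day 2 (e.g. Robotics=day 2, Physics=day 1, Ethics=day 3, Algorithms=day 2, Calculus=day 1).

No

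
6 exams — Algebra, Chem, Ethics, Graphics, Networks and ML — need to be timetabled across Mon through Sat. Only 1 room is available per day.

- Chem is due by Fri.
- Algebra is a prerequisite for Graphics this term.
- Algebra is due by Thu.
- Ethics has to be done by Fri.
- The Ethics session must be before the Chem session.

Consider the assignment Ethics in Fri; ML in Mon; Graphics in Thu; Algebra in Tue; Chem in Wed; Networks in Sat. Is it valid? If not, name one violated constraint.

No. The Ethics session must be before the Chem session is not satisfied.

Only 1 room is available per day — holds.
Algebra is a prerequisite for Graphics this term — holds.
Algebra is due by Thu — holds.
Ethics has to be done by Fri — holds.
Chem is due by Fri — holds.
The Ethics session must be before the Chem session — violated.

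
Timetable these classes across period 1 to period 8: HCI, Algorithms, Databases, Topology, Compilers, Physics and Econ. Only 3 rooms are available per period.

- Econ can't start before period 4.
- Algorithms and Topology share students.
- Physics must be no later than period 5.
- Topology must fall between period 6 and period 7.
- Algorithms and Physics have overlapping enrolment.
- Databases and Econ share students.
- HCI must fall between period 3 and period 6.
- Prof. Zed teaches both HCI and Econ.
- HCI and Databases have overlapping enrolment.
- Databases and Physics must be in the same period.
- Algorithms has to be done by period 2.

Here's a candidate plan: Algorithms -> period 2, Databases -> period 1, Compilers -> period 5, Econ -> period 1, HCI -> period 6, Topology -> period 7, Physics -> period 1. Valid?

Invalid. Databases and Econ share students.

Algorithms has to be done by period 2 — holds.
Algorithms and Physics have overlapping enrolment — holds.
Databases and Physics must be in the same period — holds.
Topology must fall between period 6 and period 7 — holds.
Algorithms and Topology share students — holds.
HCI must fall between period 3 and period 6 — holds.
HCI and Databases have overlapping enrolment — holds.
Prof. Zed teaches both HCI and Econ — holds.
Physics must be no later than period 5 — holds.
Econ can't start before period 4 — violated.
Databases and Econ share students — violated.
Only 3 rooms are available per period — holds.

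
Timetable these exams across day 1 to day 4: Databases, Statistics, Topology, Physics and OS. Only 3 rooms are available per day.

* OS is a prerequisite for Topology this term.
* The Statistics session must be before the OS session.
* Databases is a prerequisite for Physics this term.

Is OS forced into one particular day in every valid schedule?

OS can be day 2 (e.g. Physics -> day 2; Statistics -> day 1; Databases -> day 1; OS -> day 2; Topology -> day 3) or day 3 (e.g. Databases in day 1, Statistics in day 1, Topology in day 4, OS in day 3, Physics in day 2).

No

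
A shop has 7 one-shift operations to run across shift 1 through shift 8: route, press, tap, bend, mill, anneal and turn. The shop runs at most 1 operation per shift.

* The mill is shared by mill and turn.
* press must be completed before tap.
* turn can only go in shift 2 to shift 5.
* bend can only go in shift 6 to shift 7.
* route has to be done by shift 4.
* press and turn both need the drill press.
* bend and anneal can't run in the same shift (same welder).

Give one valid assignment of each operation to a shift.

bend in shift 6, tap in shift 4, anneal in shift 7, turn in shift 2, press in shift 3, route in shift 1, mill in shift 5

Checking: press(shift 3) before tap(shift 4); bend(shift 6) != anneal(shift 7); mill(shift 5) != turn(shift 2); press(shift 3) != turn(shift 2); turn=shift 2 in [shift 2,shift 5]; route=shift 1 in [shift 1,shift 4]; bend=shift 6 in [shift 6,shift 7]; max 1 per shift (cap 1).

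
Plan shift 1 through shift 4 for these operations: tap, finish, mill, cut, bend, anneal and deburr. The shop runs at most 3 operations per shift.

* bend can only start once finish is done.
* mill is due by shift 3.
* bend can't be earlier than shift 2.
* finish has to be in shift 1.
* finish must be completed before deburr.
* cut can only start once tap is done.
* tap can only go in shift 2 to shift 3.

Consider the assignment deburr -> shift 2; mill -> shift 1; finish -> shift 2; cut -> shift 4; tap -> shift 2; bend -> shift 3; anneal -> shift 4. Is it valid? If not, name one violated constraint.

No. finish has to be in shift 1 is not satisfied.

bend can only start once finish is done — holds.
cut can only start once tap is done — holds.
bend can't be earlier than shift 2 — holds.
The shop runs at most 3 operations per shift — holds.
mill is due by shift 3 — holds.
tap can only go in shift 2 to shift 3 — holds.
finish has to be in shift 1 — violated.
finish must be completed before deburr — violated.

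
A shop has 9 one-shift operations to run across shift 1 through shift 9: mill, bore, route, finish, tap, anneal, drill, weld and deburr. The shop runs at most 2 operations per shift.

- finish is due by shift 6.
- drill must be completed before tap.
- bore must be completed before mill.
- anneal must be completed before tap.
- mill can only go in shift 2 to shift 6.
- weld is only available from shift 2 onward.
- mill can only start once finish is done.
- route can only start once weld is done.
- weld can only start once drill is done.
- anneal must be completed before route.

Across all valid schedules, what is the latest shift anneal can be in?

shift 8

Downstream work caps anneal at shift 8.
anneal at shift 8 is achievable: drill=shift 2; route=shift 9; bore=shift 1; anneal=shift 8; weld=shift 3; tap=shift 9; mill=shift 2; deburr=shift 3; finish=shift 1.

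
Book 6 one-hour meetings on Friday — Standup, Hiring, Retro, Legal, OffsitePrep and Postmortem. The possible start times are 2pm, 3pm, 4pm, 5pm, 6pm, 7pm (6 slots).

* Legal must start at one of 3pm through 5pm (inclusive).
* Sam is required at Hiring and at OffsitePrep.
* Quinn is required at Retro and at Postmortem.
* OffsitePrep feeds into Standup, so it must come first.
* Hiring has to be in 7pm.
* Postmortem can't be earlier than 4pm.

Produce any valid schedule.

Postmortem -> 4pm, Standup -> 3pm, Legal -> 3pm, OffsitePrep -> 2pm, Retro -> 2pm, Hiring -> 7pm

Checking: OffsitePrep(2pm) before Standup(3pm); Hiring(7pm) != OffsitePrep(2pm); Retro(2pm) != Postmortem(4pm); Legal=3pm in [3pm,5pm]; Hiring=7pm in [7pm,7pm]; Postmortem=4pm in [4pm,7pm].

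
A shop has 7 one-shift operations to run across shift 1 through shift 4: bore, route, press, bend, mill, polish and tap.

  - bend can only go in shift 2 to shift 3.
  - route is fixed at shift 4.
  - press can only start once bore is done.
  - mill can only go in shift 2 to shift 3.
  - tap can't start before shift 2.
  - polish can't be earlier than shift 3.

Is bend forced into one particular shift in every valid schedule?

bend can be shift 2 (e.g. route=shift 4, polish=shift 3, bore=shift 1, bend=shift 2, press=shift 2, tap=shift 2, mill=shift 2) or shift 3 (e.g. bend=shift 3; mill=shift 2; polish=shift 3; route=shift 4; press=shift 2; bore=shift 1; tap=shift 2).

No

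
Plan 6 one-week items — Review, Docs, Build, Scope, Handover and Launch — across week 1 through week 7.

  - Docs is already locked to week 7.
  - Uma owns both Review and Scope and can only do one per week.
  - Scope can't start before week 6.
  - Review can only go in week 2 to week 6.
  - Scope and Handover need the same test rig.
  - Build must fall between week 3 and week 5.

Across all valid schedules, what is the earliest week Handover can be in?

week 1

Handover at week 1 is achievable: Docs -> week 7, Launch -> week 1, Scope -> week 6, Review -> week 2, Handover -> week 1, Build -> week 3.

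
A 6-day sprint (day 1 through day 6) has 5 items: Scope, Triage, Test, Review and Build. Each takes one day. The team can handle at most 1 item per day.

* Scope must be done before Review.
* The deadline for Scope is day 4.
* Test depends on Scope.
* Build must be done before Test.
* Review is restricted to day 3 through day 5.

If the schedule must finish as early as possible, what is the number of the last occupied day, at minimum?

The precedence chain requires at least 2 distinct days.
With at most 1 per day and 5 tasks, at least 5 days are needed.
Review can't be placed before day 3, so the schedule must run through at least day 3.
5 works (last occupied day: day 5): for example Review in day 3; Triage in day 5; Test in day 4; Build in day 2; Scope in day 1.

5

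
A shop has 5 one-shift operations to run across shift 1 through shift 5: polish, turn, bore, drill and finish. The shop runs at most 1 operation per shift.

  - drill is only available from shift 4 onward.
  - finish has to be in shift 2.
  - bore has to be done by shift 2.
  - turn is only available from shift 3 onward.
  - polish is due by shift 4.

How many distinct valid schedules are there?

3

Enumerating: finish=shift 2; bore=shift 1; drill=shift 4; turn=shift 5; polish=shift 3 | drill -> shift 5; turn -> shift 3; finish -> shift 2; polish -> shift 4; bore -> shift 1 | finish in shift 2, bore in shift 1, drill in shift 5, polish in shift 3, turn in shift 4.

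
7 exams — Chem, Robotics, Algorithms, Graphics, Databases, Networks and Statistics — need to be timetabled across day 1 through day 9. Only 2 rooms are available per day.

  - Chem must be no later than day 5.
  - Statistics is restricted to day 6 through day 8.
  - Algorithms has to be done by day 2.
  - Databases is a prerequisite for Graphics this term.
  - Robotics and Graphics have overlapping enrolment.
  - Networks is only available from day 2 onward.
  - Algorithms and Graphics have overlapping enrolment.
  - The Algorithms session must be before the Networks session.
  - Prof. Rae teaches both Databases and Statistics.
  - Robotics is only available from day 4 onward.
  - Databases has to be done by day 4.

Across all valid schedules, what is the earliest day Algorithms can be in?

Algorithms's own window allows nothing later than day 2.
Algorithms at day 1 is achievable: Chem in day 2; Robotics in day 4; Networks in day 2; Algorithms in day 1; Databases in day 1; Statistics in day 6; Graphics in day 3.

day 1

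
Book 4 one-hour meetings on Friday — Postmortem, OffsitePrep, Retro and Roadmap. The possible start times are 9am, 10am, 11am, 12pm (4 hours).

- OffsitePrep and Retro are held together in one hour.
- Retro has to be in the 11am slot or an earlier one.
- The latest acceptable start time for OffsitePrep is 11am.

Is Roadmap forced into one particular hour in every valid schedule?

Roadmap can be 9am (e.g. Roadmap in 9am; OffsitePrep in 9am; Postmortem in 9am; Retro in 9am) or 10am (e.g. Retro in 9am; Roadmap in 10am; OffsitePrep in 9am; Postmortem in 9am).

No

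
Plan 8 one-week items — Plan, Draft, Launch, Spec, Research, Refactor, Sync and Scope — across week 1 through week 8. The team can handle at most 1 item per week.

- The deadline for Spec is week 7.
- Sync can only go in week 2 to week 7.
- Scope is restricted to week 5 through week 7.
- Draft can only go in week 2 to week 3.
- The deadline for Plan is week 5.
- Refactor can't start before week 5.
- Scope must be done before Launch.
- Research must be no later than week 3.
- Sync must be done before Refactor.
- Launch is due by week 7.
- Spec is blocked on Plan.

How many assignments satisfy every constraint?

30

Splitting on Plan: it can be week 1 (12), week 2 (6), week 3 (6), week 4 (6). Listing each branch's schedules as (Draft, Launch, Spec, Research, Refactor, Sync, Scope) by week number:
Plan=week 1: (2,6,4,3,8,7,5) (2,6,7,3,8,4,5) (2,7,4,3,8,5,6) (2,7,4,3,8,6,5) (2,7,5,3,8,4,6) (2,7,6,3,8,4,5) (3,6,4,2,8,7,5) (3,6,7,2,8,4,5) (3,7,4,2,8,5,6) (3,7,4,2,8,6,5) (3,7,5,2,8,4,6) (3,7,6,2,8,4,5) — 12.
Plan=week 2: (3,6,4,1,8,7,5) (3,6,7,1,8,4,5) (3,7,4,1,8,5,6) (3,7,4,1,8,6,5) (3,7,5,1,8,4,6) (3,7,6,1,8,4,5) — 6.
Plan=week 3: (2,6,4,1,8,7,5) (2,6,7,1,8,4,5) (2,7,4,1,8,5,6) (2,7,4,1,8,6,5) (2,7,5,1,8,4,6) (2,7,6,1,8,4,5) — 6.
Plan=week 4: (2,6,7,1,8,3,5) (2,7,5,1,8,3,6) (2,7,6,1,8,3,5) (3,6,7,1,8,2,5) (3,7,5,1,8,2,6) (3,7,6,1,8,2,5) — 6.
Summing: 12 + 6 + 6 + 6 = 30.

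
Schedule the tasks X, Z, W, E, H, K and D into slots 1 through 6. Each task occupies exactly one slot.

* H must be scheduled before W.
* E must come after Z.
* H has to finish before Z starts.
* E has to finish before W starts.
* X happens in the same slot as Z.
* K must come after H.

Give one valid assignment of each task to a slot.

X -> 2, H -> 1, W -> 4, K -> 2, Z -> 2, E -> 3, D -> 1

Checking: H(1) before W(4); Z(2) before E(3); H(1) before Z(2); H(1) before K(2); E(3) before W(4); X = Z = 2.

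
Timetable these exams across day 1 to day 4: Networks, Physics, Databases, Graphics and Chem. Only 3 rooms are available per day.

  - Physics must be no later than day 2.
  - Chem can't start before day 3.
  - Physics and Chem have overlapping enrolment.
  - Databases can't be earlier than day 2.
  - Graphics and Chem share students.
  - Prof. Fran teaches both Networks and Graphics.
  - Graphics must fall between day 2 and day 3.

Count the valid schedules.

54

Splitting on Networks: it can be day 1 (18), day 2 (6), day 3 (12), day 4 (18). Listing each branch's schedules as (Physics, Databases, Graphics, Chem) by day number:
Networks=day 1: (1,2,2,3) (1,2,2,4) (1,2,3,4) (1,3,2,3) (1,3,2,4) (1,3,3,4) (1,4,2,3) (1,4,2,4) (1,4,3,4) (2,2,2,3) (2,2,2,4) (2,2,3,4) (2,3,2,3) (2,3,2,4) (2,3,3,4) (2,4,2,3) (2,4,2,4) (2,4,3,4) — 18.
Networks=day 2: (1,2,3,4) (1,3,3,4) (1,4,3,4) (2,2,3,4) (2,3,3,4) (2,4,3,4) — 6.
Networks=day 3: (1,2,2,3) (1,2,2,4) (1,3,2,3) (1,3,2,4) (1,4,2,3) (1,4,2,4) (2,2,2,3) (2,2,2,4) (2,3,2,3) (2,3,2,4) (2,4,2,3) (2,4,2,4) — 12.
Networks=day 4: (1,2,2,3) (1,2,2,4) (1,2,3,4) (1,3,2,3) (1,3,2,4) (1,3,3,4) (1,4,2,3) (1,4,2,4) (1,4,3,4) (2,2,2,3) (2,2,2,4) (2,2,3,4) (2,3,2,3) (2,3,2,4) (2,3,3,4) (2,4,2,3) (2,4,2,4) (2,4,3,4) — 18.
Summing: 18 + 6 + 12 + 18 = 54.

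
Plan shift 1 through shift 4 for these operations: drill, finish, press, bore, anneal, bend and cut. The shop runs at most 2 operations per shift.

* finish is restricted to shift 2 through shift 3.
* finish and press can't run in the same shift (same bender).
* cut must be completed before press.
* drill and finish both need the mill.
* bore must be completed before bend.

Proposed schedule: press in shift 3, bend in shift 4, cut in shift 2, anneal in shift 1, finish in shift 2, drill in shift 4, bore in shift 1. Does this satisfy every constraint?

Yes, all constraints hold

drill and finish both need the mill — holds.
finish and press can't run in the same shift (same bender) — holds.
The shop runs at most 2 operations per shift — holds.
bore must be completed before bend — holds.
cut must be completed before press — holds.
finish is restricted to shift 2 through shift 3 — holds.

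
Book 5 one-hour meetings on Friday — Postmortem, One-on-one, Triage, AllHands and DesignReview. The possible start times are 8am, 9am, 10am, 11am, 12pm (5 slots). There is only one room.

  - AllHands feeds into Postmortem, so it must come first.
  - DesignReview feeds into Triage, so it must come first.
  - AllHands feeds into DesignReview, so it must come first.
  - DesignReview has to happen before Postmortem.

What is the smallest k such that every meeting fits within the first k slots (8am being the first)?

The precedence chain requires at least 3 distinct slots.
With at most 1 per slot and 5 meetings, at least 5 slots are needed.
5 works (last occupied slot: 12pm): for example One-on-one in 12pm, Triage in 11am, DesignReview in 9am, AllHands in 8am, Postmortem in 10am.

5 slots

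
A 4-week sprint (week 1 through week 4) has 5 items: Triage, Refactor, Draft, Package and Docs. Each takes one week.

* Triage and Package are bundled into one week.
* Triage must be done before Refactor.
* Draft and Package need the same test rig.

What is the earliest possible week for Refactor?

Precedence pushes Refactor to at least week 2.
Refactor at week 2 is achievable: Package=week 1, Refactor=week 2, Docs=week 1, Triage=week 1, Draft=week 2.

week 2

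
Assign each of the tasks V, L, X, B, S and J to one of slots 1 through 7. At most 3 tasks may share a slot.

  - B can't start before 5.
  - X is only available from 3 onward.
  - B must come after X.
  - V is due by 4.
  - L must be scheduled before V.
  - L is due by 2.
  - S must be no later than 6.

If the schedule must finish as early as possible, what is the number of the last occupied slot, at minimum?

5

The precedence chain requires at least 2 distinct slots.
With at most 3 per slot and 6 tasks, at least 2 slots are needed.
B can't be placed before 5, so the schedule must run through at least slot 5.
5 works (last occupied slot: 5): for example B in 5; V in 2; S in 1; X in 3; J in 1; L in 1.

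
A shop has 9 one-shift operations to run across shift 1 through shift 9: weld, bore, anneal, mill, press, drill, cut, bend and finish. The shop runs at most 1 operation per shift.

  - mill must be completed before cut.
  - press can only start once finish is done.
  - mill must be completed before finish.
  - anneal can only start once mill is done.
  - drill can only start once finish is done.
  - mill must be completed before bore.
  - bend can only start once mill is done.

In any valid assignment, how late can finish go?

shift 7

Precedence pushes finish to at least shift 2; downstream work caps finish at shift 8.
finish at shift 7 is achievable: mill -> shift 1, weld -> shift 6, drill -> shift 9, press -> shift 8, cut -> shift 4, anneal -> shift 3, bend -> shift 5, finish -> shift 7, bore -> shift 2.
Nothing later works — the capacity limit rule out every shift after shift 7.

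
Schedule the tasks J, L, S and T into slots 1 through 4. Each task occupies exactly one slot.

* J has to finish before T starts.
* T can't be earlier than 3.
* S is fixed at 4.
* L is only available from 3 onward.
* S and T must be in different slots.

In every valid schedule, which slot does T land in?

3

T's window is 3–4.
S is fixed at 4, and T can't share a slot with S.
So T must be 3.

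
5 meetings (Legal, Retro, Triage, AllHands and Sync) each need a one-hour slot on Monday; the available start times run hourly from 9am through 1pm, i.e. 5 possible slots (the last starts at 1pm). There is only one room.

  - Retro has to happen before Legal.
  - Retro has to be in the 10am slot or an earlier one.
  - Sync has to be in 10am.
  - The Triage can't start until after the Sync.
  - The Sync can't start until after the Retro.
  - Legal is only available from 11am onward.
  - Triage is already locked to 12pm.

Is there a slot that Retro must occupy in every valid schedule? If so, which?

Retro's own window allows nothing later than 10am; downstream work caps Retro at 9am.
So Retro is pinned to 9am.

9am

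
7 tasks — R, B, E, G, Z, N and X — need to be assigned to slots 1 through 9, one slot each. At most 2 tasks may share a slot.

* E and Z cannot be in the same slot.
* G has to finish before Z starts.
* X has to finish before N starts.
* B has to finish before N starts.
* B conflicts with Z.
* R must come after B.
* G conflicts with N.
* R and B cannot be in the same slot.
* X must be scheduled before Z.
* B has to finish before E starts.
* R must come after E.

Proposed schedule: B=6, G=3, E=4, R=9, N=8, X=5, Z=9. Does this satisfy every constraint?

X has to finish before N starts — holds.
G has to finish before Z starts — holds.
B has to finish before E starts — violated.
At most 2 tasks may share a slot — holds.
R and B cannot be in the same slot — holds.
R must come after E — holds.
R must come after B — holds.
B has to finish before N starts — holds.
G conflicts with N — holds.
E and Z cannot be in the same slot — holds.
B conflicts with Z — holds.
X must be scheduled before Z — holds.

No — it violates: B has to finish before E starts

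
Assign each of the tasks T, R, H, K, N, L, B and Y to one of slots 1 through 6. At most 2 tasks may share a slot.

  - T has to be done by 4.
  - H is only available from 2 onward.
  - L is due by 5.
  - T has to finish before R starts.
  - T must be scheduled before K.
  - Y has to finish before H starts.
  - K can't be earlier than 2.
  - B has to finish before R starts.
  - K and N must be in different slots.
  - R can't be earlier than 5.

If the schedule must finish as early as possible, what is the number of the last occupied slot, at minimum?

The precedence chain requires at least 2 distinct slots.
With at most 2 per slot and 8 tasks, at least 4 slots are needed.
R can't be placed before 5, so the schedule must run through at least slot 5.
5 works (last occupied slot: 5): for example H -> 2, T -> 1, Y -> 1, K -> 2, N -> 3, R -> 5, B -> 3, L -> 4.

5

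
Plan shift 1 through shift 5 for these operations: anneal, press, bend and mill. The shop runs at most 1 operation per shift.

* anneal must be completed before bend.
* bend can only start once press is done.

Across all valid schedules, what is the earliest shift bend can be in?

shift 3

Precedence pushes bend to at least shift 2.
bend at shift 3 is achievable: anneal -> shift 1; mill -> shift 4; press -> shift 2; bend -> shift 3.
Nothing earlier works — the capacity limit rule out every shift before shift 3.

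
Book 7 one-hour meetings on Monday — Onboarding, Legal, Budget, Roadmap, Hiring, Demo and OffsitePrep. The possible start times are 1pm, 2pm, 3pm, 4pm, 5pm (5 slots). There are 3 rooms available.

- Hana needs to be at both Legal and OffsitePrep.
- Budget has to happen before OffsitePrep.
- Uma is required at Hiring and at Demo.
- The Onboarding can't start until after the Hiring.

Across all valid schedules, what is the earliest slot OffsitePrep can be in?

Precedence pushes OffsitePrep to at least 2pm.
OffsitePrep at 2pm is achievable: Onboarding in 2pm, Legal in 1pm, Budget in 1pm, OffsitePrep in 2pm, Roadmap in 2pm, Demo in 3pm, Hiring in 1pm.

2pm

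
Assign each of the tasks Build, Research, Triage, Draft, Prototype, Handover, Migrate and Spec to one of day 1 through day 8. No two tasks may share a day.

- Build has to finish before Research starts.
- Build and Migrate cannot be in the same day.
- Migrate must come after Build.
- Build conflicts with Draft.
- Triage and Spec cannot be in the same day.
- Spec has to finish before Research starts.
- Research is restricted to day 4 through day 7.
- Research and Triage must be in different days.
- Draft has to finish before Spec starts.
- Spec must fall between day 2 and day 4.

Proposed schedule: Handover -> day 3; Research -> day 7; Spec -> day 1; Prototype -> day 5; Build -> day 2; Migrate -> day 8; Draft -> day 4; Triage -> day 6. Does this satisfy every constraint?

No — it violates: Draft has to finish before Spec starts

Migrate must come after Build — holds.
No two tasks may share a day — holds.
Research is restricted to day 4 through day 7 — holds.
Build and Migrate cannot be in the same day — holds.
Spec must fall between day 2 and day 4 — violated.
Build has to finish before Research starts — holds.
Draft has to finish before Spec starts — violated.
Triage and Spec cannot be in the same day — holds.
Spec has to finish before Research starts — holds.
Build conflicts with Draft — holds.
Research and Triage must be in different days — holds.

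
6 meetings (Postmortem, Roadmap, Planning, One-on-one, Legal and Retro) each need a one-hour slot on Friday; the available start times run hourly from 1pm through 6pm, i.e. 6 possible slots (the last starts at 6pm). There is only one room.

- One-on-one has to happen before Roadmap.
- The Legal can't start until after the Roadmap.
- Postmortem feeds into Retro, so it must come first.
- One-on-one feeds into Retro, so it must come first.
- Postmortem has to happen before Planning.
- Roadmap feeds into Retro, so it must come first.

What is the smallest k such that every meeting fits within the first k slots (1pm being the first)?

6 slots

The precedence chain requires at least 3 distinct slots.
With at most 1 per slot and 6 meetings, at least 6 slots are needed.
6 works (last occupied slot: 6pm): for example Planning=5pm, Retro=4pm, Postmortem=3pm, Legal=6pm, Roadmap=2pm, One-on-one=1pm.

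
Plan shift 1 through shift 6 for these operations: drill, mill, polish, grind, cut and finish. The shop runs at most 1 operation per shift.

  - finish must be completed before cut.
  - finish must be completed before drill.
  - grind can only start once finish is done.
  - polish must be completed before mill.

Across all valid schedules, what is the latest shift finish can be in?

shift 3

Downstream work caps finish at shift 5.
finish at shift 3 is achievable: cut in shift 6, mill in shift 2, grind in shift 5, drill in shift 4, polish in shift 1, finish in shift 3.
Nothing later works — the capacity limit rule out every shift after shift 3.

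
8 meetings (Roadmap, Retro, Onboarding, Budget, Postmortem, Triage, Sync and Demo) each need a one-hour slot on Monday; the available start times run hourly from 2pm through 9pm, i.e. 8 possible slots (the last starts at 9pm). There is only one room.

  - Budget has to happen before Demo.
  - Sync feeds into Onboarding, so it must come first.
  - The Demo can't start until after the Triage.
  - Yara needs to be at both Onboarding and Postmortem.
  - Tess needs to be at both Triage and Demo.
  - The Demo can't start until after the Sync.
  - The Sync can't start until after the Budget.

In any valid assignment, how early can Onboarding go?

4pm

Precedence pushes Onboarding to at least 4pm.
Onboarding at 4pm is achievable: Onboarding in 4pm, Budget in 2pm, Roadmap in 7pm, Postmortem in 9pm, Sync in 3pm, Retro in 8pm, Triage in 5pm, Demo in 6pm.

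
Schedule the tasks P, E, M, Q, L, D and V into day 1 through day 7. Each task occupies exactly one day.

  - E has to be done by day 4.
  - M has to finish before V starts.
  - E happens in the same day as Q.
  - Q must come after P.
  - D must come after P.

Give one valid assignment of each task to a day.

P in day 1, D in day 2, L in day 1, V in day 2, E in day 2, Q in day 2, M in day 1

Checking: P(day 1) before D(day 2); P(day 1) before Q(day 2); M(day 1) before V(day 2); E = Q = day 2; E=day 2 in [day 1,day 4].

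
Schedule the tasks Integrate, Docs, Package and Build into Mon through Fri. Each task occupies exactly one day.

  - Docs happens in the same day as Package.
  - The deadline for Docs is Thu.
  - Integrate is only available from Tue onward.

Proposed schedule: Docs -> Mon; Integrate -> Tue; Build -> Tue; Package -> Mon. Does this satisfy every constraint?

Docs happens in the same day as Package — holds.
The deadline for Docs is Thu — holds.
Integrate is only available from Tue onward — holds.

Valid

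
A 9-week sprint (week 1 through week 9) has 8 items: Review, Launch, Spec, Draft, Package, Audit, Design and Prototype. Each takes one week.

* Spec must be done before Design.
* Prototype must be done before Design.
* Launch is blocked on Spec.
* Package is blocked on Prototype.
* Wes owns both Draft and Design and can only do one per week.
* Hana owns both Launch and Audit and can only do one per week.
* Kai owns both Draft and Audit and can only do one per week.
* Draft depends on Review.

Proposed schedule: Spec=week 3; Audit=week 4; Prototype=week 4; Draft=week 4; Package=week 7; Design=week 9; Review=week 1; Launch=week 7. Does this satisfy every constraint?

No — it violates: Kai owns both Draft and Audit and can only do one per week

Spec must be done before Design — holds.
Launch is blocked on Spec — holds.
Package is blocked on Prototype — holds.
Prototype must be done before Design — holds.
Kai owns both Draft and Audit and can only do one per week — violated.
Wes owns both Draft and Design and can only do one per week — holds.
Hana owns both Launch and Audit and can only do one per week — holds.
Draft depends on Review — holds.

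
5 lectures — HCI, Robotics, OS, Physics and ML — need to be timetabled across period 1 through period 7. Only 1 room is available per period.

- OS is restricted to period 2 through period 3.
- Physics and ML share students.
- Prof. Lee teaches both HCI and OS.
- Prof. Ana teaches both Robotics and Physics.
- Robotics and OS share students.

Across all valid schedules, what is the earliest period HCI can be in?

period 1

HCI at period 1 is achievable: Robotics in period 3, ML in period 5, OS in period 2, Physics in period 4, HCI in period 1.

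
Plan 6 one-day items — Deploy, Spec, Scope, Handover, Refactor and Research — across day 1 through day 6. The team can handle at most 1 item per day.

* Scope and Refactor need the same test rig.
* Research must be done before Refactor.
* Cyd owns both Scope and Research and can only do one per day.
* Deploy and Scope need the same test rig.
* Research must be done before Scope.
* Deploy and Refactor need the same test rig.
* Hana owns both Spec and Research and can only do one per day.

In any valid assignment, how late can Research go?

day 4

Downstream work caps Research at day 5.
Research at day 4 is achievable: Refactor -> day 6, Scope -> day 5, Handover -> day 3, Deploy -> day 1, Research -> day 4, Spec -> day 2.
Nothing later works — the conflict and capacity constraints rule out every day after day 4.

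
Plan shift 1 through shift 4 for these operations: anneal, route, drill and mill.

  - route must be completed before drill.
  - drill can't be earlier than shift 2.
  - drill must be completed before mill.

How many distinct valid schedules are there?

Splitting on anneal: it can be shift 1 (4), shift 2 (4), shift 3 (4), shift 4 (4). Listing each branch's schedules as (route, drill, mill) by shift number:
anneal=shift 1: (1,2,3) (1,2,4) (1,3,4) (2,3,4) — 4.
anneal=shift 2: (1,2,3) (1,2,4) (1,3,4) (2,3,4) — 4.
anneal=shift 3: (1,2,3) (1,2,4) (1,3,4) (2,3,4) — 4.
anneal=shift 4: (1,2,3) (1,2,4) (1,3,4) (2,3,4) — 4.
Summing: 4 + 4 + 4 + 4 = 16.

16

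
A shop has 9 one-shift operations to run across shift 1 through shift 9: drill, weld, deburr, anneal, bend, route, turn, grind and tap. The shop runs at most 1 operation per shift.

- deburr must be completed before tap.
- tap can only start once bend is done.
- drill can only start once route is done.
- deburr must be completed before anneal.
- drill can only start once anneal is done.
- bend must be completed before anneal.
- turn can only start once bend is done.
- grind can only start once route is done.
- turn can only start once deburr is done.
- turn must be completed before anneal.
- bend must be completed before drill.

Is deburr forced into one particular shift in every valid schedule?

No

deburr can be shift 1 (e.g. route=shift 5, grind=shift 8, drill=shift 6, turn=shift 3, anneal=shift 4, weld=shift 9, tap=shift 7, bend=shift 2, deburr=shift 1) or shift 2 (e.g. tap -> shift 7; weld -> shift 9; deburr -> shift 2; grind -> shift 8; route -> shift 5; anneal -> shift 4; bend -> shift 1; turn -> shift 3; drill -> shift 6).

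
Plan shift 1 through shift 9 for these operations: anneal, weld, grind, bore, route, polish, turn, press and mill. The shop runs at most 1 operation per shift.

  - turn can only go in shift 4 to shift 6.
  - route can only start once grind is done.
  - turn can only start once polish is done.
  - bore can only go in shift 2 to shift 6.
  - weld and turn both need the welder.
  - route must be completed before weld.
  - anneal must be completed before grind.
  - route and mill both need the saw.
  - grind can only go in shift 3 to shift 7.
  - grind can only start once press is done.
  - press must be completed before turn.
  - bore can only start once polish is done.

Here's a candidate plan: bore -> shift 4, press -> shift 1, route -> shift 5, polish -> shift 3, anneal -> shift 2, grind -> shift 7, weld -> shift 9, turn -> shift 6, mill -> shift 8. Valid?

grind can only go in shift 3 to shift 7 — holds.
grind can only start once press is done — holds.
route and mill both need the saw — holds.
bore can only go in shift 2 to shift 6 — holds.
bore can only start once polish is done — holds.
route must be completed before weld — holds.
The shop runs at most 1 operation per shift — holds.
weld and turn both need the welder — holds.
turn can only go in shift 4 to shift 6 — holds.
anneal must be completed before grind — holds.
turn can only start once polish is done — holds.
route can only start once grind is done — violated.
press must be completed before turn — holds.

No — it violates: route can only start once grind is done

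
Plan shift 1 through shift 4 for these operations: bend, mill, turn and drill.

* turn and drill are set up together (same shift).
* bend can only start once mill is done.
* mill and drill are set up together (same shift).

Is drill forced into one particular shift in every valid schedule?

No

drill can be shift 1 (e.g. drill=shift 1; mill=shift 1; turn=shift 1; bend=shift 2) or shift 2 (e.g. bend=shift 3; turn=shift 2; drill=shift 2; mill=shift 2).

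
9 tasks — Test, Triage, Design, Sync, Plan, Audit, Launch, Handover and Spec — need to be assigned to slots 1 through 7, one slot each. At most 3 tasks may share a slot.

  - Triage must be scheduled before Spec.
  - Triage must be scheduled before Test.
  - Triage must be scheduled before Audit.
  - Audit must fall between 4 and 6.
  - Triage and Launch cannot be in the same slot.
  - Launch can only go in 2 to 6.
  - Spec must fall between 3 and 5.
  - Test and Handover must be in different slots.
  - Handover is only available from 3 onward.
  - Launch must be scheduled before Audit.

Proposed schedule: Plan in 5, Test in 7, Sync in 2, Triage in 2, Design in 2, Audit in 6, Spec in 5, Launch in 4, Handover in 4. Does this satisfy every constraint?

Launch can only go in 2 to 6 — holds.
Audit must fall between 4 and 6 — holds.
Triage must be scheduled before Audit — holds.
At most 3 tasks may share a slot — holds.
Triage must be scheduled before Spec — holds.
Launch must be scheduled before Audit — holds.
Handover is only available from 3 onward — holds.
Spec must fall between 3 and 5 — holds.
Test and Handover must be in different slots — holds.
Triage and Launch cannot be in the same slot — holds.
Triage must be scheduled before Test — holds.

Yes, all constraints hold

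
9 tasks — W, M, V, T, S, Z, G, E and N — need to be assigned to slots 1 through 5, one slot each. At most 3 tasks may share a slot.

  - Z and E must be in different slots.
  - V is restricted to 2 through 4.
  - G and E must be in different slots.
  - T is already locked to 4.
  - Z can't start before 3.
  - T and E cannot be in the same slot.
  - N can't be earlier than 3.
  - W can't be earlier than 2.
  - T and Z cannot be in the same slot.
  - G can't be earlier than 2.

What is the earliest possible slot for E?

1

E at 1 is achievable: N -> 3, E -> 1, M -> 1, Z -> 3, W -> 2, V -> 2, S -> 1, G -> 2, T -> 4.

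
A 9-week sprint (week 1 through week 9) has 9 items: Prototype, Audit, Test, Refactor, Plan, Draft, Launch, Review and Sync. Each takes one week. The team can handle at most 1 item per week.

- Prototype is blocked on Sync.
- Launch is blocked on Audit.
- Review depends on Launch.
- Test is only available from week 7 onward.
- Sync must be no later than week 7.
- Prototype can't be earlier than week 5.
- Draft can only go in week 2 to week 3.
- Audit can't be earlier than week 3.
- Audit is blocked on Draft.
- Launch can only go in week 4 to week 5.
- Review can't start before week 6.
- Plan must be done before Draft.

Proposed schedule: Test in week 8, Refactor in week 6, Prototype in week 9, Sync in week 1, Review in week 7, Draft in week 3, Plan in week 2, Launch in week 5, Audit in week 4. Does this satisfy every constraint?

Valid

Review can't start before week 6 — holds.
Review depends on Launch — holds.
Prototype is blocked on Sync — holds.
Test is only available from week 7 onward — holds.
Audit is blocked on Draft — holds.
Launch is blocked on Audit — holds.
Prototype can't be earlier than week 5 — holds.
Sync must be no later than week 7 — holds.
Draft can only go in week 2 to week 3 — holds.
Plan must be done before Draft — holds.
The team can handle at most 1 item per week — holds.
Launch can only go in week 4 to week 5 — holds.
Audit can't be earlier than week 3 — holds.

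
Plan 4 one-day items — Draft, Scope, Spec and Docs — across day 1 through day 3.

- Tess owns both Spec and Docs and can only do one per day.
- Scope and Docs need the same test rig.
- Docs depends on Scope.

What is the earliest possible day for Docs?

day 2

Precedence pushes Docs to at least day 2.
Docs at day 2 is achievable: Draft -> day 1, Scope -> day 1, Docs -> day 2, Spec -> day 1.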